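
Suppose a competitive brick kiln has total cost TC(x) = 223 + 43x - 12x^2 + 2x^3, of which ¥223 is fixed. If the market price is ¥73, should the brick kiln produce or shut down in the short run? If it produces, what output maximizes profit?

Produce at x = 5

Variable cost is VC = 43x - 12x^2 + 2x^3, so AVC = VC/x = 43 - 12x + 2x^2 and MC = dTC/dx = 43 - 24x + 6x^2.
AVC hits its minimum where MC = AVC, at x = 3, giving min AVC = 43 - 12·3 + 2·3^2 = ¥25.
P = ¥73 exceeds min AVC = ¥25, so the firm stays open.
Set P = MC: 73 = 43 - 24x + 6x^2 → -30 - 24x + 6x^2 = 0. The roots are x = -1 and x = 5; the profit-maximizing output is on the rising part of MC, so x* = 5.
Check: AVC at x = 5 is ¥33 ≤ P, so revenue covers variable cost.
Profit = P·x − TC = 73·5 − 388 = -¥23, a loss, but smaller than the ¥223 fixed cost the firm would lose by shutting down.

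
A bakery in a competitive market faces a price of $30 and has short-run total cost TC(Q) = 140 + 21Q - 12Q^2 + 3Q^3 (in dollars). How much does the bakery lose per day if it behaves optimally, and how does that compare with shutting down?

AVC = 21 - 12Q + 3Q^2 has its minimum $9 at Q = 2; price $30 clears that bar, so the firm operates.
MC = 21 - 24Q + 9Q^2. Setting P = MC and taking the root on the rising branch gives Q* = 3.
TR = 30·3 = 90. TC = 140 + 36 = 176. Profit = 90 − 176 = -$86.
By producing, the firm covers all variable cost plus $54 of fixed cost; shutting down would lose the full $140.

Profit = -$86 at Q = 3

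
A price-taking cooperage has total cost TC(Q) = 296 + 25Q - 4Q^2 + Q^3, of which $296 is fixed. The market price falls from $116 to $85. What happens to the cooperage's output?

MC = 25 - 8Q + 3Q^2; the shutdown threshold is min AVC = $21 (at Q = 2).
At P = $116 ≥ min AVC, set P = MC on the rising branch: Q = 7.
At P = $85 ≥ min AVC, set P = MC: Q = 6. The firm stays open but cuts output.

Output falls from 7 to 6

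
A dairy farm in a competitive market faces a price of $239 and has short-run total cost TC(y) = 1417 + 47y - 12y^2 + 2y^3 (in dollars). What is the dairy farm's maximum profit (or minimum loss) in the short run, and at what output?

AVC = 47 - 12y + 2y^2; min AVC = $29 at y = 3. Since P = $239 ≥ min AVC, the firm produces.
With MC = 47 - 24y + 6y^2, P = MC on the upward-sloping part at y* = 8.
TR = 239·8 = 1912. TC = 1417 + 632 = 2049. Profit = 1912 − 2049 = -$137.
That loss of $137 beats the $1417 the firm would lose by shutting down; producing recovers $1280 of fixed cost.

Profit = -$137 at y = 8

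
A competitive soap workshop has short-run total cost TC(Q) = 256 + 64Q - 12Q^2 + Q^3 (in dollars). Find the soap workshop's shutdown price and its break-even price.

Shutdown price = min AVC. AVC = 64 - 12Q + Q^2, with vertex at Q = 6 and minimum $28.
ATC = 256/Q + 64 - 12Q + Q^2. Setting dATC/dQ = −256/Q^2 − 12 + 2Q = 0 gives Q = 8 (since 2·8^3 − 12·8^2 = 256).
min ATC = 256/8 + 64 − 12·8 + 8^2 = $64. That is the break-even price.
For $28 ≤ P < $64 the firm produces at a loss; below $28 it shuts down.

Shutdown price = $28; break-even price = $64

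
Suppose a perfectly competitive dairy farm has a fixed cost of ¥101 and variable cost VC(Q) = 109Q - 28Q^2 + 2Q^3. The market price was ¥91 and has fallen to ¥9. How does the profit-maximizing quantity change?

AVC = 109 - 28Q + 2Q^2, minimized at Q = 7 where min AVC = ¥11. MC = 109 - 56Q + 6Q^2.
With P = ¥91 above the shutdown price, P = MC gives Q = 9.
At P = ¥9 < min AVC = ¥11, price no longer covers variable cost at any output, so the firm shuts down: Q = 0.

Output falls from 9 to 0 (the firm shuts down)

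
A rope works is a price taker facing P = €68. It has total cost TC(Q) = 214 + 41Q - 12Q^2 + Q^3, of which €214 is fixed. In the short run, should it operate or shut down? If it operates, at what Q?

Produce at Q = 9

Strip out fixed cost: VC = 41Q - 12Q^2 + Q^3. Then AVC = 41 - 12Q + Q^2 and MC = 41 - 24Q + 3Q^2.
AVC hits its minimum where MC = AVC, at Q = 6, giving min AVC = 41 - 12·6 + 6^2 = €5.
Because €68 ≥ €5, revenue can cover variable cost; the firm operates.
Set P = MC: 68 = 41 - 24Q + 3Q^2 → -27 - 24Q + 3Q^2 = 0. The roots are Q = -1 and Q = 9; the profit-maximizing output is on the rising part of MC, so Q* = 9.
Check: AVC at Q = 9 is €14 ≤ P, so revenue covers variable cost.
Profit = P·Q − TC = 68·9 − 340 = €272.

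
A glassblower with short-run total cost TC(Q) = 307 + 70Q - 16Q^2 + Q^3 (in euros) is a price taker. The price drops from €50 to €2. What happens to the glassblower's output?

Output falls from 10 to 0 (the firm shuts down)

AVC = 70 - 16Q + Q^2, minimized at Q = 8 where min AVC = €6. MC = 70 - 32Q + 3Q^2.
At P = €50 ≥ min AVC, set P = MC on the rising branch: Q = 10.
At P = €2 < min AVC = €6, price no longer covers variable cost at any output, so the firm shuts down: Q = 0.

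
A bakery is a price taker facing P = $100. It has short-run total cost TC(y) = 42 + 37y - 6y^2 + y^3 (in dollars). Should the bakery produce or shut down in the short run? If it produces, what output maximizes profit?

Produce at y = 7

Variable cost is VC = 37y - 6y^2 + y^3, so AVC = VC/y = 37 - 6y + y^2 and MC = dTC/dy = 37 - 12y + 3y^2.
AVC is minimized where dAVC/dy = -6 + 2y = 0, at y = 3; min AVC = 37 - 6·3 + 3^2 = $28.
Since P = $100 ≥ min AVC = $28, price covers variable cost and the firm should produce.
P = MC gives -63 - 12y + 3y^2 = 0, with roots -3 and 7. Take the larger (rising MC): y* = 7.
Check: AVC at y = 7 is $44 ≤ P, so revenue covers variable cost.
Profit = P·y − TC = 100·7 − 350 = $350.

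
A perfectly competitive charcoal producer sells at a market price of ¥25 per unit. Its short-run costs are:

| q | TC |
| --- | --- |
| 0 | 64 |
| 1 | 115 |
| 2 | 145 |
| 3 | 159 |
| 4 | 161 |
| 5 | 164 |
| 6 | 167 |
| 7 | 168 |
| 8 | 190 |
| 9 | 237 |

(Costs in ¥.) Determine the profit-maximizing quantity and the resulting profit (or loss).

Tabulate TR − TC: q=0: -64; q=1: -90; q=2: -95; q=3: -84; q=4: -61; q=5: -39; q=6: -17; q=7: 7; q=8: 10; q=9: -12.
Profit is maximized at q = 8. AVC there is 126/8 = ¥15.75 ≤ P, so producing beats shutting down (which would give -¥64).

q = 8; profit = ¥10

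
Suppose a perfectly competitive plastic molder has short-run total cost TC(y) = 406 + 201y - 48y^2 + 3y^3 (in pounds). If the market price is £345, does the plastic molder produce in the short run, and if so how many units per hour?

Produce at y = 12

From TC, MC = TC'(y) = 201 - 96y + 9y^2 and AVC = VC/y = 201 - 48y + 3y^2.
AVC is minimized where dAVC/dy = -48 + 6y = 0, at y = 8; min AVC = 201 - 48·8 + 3·8^2 = £9.
Since P = £345 ≥ min AVC = £9, price covers variable cost and the firm should produce.
Solving P = MC: -144 - 96y + 9y^2 = 0 ⇒ y = -4/3 or 12. On the upward-sloping branch, y* = 12.
Check: AVC at y = 12 is £57 ≤ P, so revenue covers variable cost.
Profit = P·y − TC = 345·12 − 1090 = £3050.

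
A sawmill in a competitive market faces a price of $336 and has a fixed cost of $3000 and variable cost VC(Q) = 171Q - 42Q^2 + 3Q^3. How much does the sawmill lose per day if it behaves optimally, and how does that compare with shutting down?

Profit = -$96 at Q = 11

AVC = 171 - 42Q + 3Q^2 has its minimum $24 at Q = 7; price $336 clears that bar, so the firm operates.
MC = 171 - 84Q + 9Q^2. Setting P = MC and taking the root on the rising branch gives Q* = 11.
TR = 336·11 = 3696. TC = 3000 + 792 = 3792. Profit = 3696 − 3792 = -$96.
That loss of $96 beats the $3000 the firm would lose by shutting down; producing recovers $2904 of fixed cost.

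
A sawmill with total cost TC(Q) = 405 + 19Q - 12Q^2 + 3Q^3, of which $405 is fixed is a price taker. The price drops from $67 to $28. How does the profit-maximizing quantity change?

Output falls from 4 to 3

AVC = 19 - 12Q + 3Q^2, minimized at Q = 2 where min AVC = $7. MC = 19 - 24Q + 9Q^2.
At P = $67 ≥ min AVC, set P = MC on the rising branch: Q = 4.
At P = $28 ≥ min AVC, set P = MC: Q = 3. The firm stays open but cuts output.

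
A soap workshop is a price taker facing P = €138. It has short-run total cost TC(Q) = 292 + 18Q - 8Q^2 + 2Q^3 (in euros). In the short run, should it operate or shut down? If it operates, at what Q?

From TC, MC = TC'(Q) = 18 - 16Q + 6Q^2 and AVC = VC/Q = 18 - 8Q + 2Q^2.
The AVC parabola has its vertex at Q = 8/4 = 2, where AVC = 18 - 8·2 + 2·2^2 = €10.
Because €138 ≥ €10, revenue can cover variable cost; the firm operates.
Set P = MC: 138 = 18 - 16Q + 6Q^2 → -120 - 16Q + 6Q^2 = 0. The roots are Q = -10/3 and Q = 6; the profit-maximizing output is on the rising part of MC, so Q* = 6.
Check: AVC at Q = 6 is €42 ≤ P, so revenue covers variable cost.
Profit = P·Q − TC = 138·6 − 544 = €284.

Produce at Q = 6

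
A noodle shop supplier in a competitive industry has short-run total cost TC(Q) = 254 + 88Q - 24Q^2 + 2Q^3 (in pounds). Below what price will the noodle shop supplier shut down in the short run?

The shutdown price is the minimum of AVC. VC = 88Q - 24Q^2 + 2Q^3, so AVC = 88 - 24Q + 2Q^2.
dAVC/dQ = -24 + 4Q = 0 gives Q = 6. min AVC = 88 - 24·6 + 2·6^2 = 16.
So the shutdown price is £16.

£16 per unit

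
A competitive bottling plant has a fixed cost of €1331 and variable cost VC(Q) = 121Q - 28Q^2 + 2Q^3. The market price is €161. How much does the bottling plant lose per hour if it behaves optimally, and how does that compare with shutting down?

Profit = -€131 at Q = 10

AVC = 121 - 28Q + 2Q^2 has its minimum €23 at Q = 7; price €161 clears that bar, so the firm operates.
MC = 121 - 56Q + 6Q^2. Setting P = MC and taking the root on the rising branch gives Q* = 10.
TR = 161·10 = 1610. TC = 1331 + 410 = 1741. Profit = 1610 − 1741 = -€131.
That loss of €131 beats the €1331 the firm would lose by shutting down; producing recovers €1200 of fixed cost.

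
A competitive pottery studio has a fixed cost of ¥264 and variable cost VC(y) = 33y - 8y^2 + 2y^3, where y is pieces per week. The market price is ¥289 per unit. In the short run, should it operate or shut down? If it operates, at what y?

Variable cost is VC = 33y - 8y^2 + 2y^3, so AVC = VC/y = 33 - 8y + 2y^2 and MC = dTC/dy = 33 - 16y + 6y^2.
AVC is minimized where dAVC/dy = -8 + 4y = 0, at y = 2; min AVC = 33 - 8·2 + 2·2^2 = ¥25.
Since P = ¥289 ≥ min AVC = ¥25, price covers variable cost and the firm should produce.
P = MC gives -256 - 16y + 6y^2 = 0, with roots -16/3 and 8. Take the larger (rising MC): y* = 8.
Check: AVC at y = 8 is ¥97 ≤ P, so revenue covers variable cost.
Profit = P·y − TC = 289·8 − 1040 = ¥1272.

Produce at y = 8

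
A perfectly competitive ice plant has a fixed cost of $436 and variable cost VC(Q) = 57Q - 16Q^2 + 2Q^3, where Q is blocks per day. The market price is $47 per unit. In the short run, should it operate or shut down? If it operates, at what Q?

Produce at Q = 5

Variable cost is VC = 57Q - 16Q^2 + 2Q^3, so AVC = VC/Q = 57 - 16Q + 2Q^2 and MC = dTC/dQ = 57 - 32Q + 6Q^2.
The AVC parabola has its vertex at Q = 16/4 = 4, where AVC = 57 - 16·4 + 2·4^2 = $25.
Since P = $47 ≥ min AVC = $25, price covers variable cost and the firm should produce.
P = MC gives 10 - 32Q + 6Q^2 = 0, with roots 1/3 and 5. Take the larger (rising MC): Q* = 5.
Check: AVC at Q = 5 is $27 ≤ P, so revenue covers variable cost.
Profit = P·Q − TC = 47·5 − 571 = -$336, a loss, but smaller than the $436 fixed cost the firm would lose by shutting down.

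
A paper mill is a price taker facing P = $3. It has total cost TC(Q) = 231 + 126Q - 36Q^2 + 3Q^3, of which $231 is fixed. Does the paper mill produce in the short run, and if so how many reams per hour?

Variable cost is VC = 126Q - 36Q^2 + 3Q^3, so AVC = VC/Q = 126 - 36Q + 3Q^2 and MC = dTC/dQ = 126 - 72Q + 9Q^2.
The AVC parabola has its vertex at Q = 36/6 = 6, where AVC = 126 - 36·6 + 3·6^2 = $18.
Since P = $3 < min AVC = $18, price fails to cover variable cost at any output.
Shutting down limits the loss to fixed cost, $231.

Shut down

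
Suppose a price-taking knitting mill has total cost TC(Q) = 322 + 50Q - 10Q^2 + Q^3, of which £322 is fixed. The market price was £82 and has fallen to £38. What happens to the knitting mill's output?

MC = 50 - 20Q + 3Q^2; the shutdown threshold is min AVC = £25 (at Q = 5).
At P = £82 ≥ min AVC, set P = MC on the rising branch: Q = 8.
At P = £38 ≥ min AVC, set P = MC: Q = 6. The firm stays open but cuts output.

Output falls from 8 to 6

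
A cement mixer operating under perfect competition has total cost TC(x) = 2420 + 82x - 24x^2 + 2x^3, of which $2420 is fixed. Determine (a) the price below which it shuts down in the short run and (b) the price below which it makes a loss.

Shutdown price = min AVC. AVC = 82 - 24x + 2x^2, with vertex at x = 6 and minimum $10.
ATC = 2420/x + 82 - 24x + 2x^2. Setting dATC/dx = −2420/x^2 − 24 + 4x = 0 gives x = 11 (since 4·11^3 − 24·11^2 = 2420).
min ATC = 2420/11 + 82 − 24·11 + 2·11^2 = $280. That is the break-even price.
Between these two prices the firm operates at a loss; above $280 it earns a profit.

Shutdown price = $10; break-even price = $280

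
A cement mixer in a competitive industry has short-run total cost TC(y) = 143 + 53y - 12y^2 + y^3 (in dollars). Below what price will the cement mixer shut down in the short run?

The firm shuts down when price falls below the minimum of average variable cost. AVC = VC/y = 53 - 12y + y^2.
dAVC/dy = -12 + 2y = 0 gives y = 6. min AVC = 53 - 12·6 + 6^2 = 17.
For P < $17 the firm produces nothing.

$17 per unit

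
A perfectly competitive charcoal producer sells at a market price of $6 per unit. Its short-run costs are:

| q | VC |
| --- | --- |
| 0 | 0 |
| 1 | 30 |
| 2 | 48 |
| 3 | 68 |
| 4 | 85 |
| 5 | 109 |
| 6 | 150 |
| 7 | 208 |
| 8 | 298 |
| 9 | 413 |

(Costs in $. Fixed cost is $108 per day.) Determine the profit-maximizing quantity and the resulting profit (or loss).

Tabulate TR − TC: q=0: -108; q=1: -132; q=2: -144; q=3: -158; q=4: -169; q=5: -187; q=6: -222; q=7: -274; q=8: -358; q=9: -467.
Profit is highest at q = 0. Equivalently, the lowest AVC in the table is 85/4 ≈ $21.25 at q = 4, and P = $6 falls below it — price never covers variable cost, so the firm shuts down and loses only its fixed cost.

q = 0 (shut down); profit = -$108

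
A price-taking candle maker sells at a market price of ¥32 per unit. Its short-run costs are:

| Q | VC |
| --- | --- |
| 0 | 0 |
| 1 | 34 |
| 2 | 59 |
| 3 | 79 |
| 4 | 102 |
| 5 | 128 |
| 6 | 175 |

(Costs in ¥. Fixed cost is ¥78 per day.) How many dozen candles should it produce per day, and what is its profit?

Compute π = P·Q − TC at each output: Q=0: -78; Q=1: -80; Q=2: -73; Q=3: -61; Q=4: -52; Q=5: -46; Q=6: -61.
Profit is maximized at Q = 5. AVC there is 128/5 = ¥25.60 ≤ P, so producing beats shutting down (which would give -¥78).

Q = 5; profit = -¥46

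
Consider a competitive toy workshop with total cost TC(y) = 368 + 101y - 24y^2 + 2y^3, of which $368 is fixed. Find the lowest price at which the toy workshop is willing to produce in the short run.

$29 per unit

Short-run supply begins at min AVC. From VC = 101y - 24y^2 + 2y^3, AVC = 101 - 24y + 2y^2.
dAVC/dy = -24 + 4y = 0 gives y = 6. min AVC = 101 - 24·6 + 2·6^2 = 29.
For P < $29 the firm produces nothing.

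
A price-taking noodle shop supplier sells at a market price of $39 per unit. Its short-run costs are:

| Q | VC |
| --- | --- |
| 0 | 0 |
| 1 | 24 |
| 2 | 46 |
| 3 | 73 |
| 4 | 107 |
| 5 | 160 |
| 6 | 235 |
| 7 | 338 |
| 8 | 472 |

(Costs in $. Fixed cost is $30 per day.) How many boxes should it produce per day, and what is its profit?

Q = 4; profit = $19

Tabulate TR − TC: Q=0: -30; Q=1: -15; Q=2: 2; Q=3: 14; Q=4: 19; Q=5: 5; Q=6: -31; Q=7: -95; Q=8: -190.
Profit is maximized at Q = 4. AVC there is 107/4 = $26.75 ≤ P, so producing beats shutting down (which would give -$30).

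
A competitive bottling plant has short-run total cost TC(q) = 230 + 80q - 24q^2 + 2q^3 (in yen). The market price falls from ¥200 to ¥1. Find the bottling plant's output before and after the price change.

MC = 80 - 48q + 6q^2; the shutdown threshold is min AVC = ¥8 (at q = 6).
With P = ¥200 above the shutdown price, P = MC gives q = 10.
At P = ¥1 < min AVC = ¥8, price no longer covers variable cost at any output, so the firm shuts down: q = 0.

Output falls from 10 to 0 (the firm shuts down)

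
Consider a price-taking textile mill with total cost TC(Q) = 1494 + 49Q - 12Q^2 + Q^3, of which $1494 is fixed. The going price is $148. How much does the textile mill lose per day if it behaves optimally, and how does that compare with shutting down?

AVC = 49 - 12Q + Q^2; min AVC = $13 at Q = 6. Since P = $148 ≥ min AVC, the firm produces.
With MC = 49 - 24Q + 3Q^2, P = MC on the upward-sloping part at Q* = 11.
TR = 148·11 = 1628. TC = 1494 + 418 = 1912. Profit = 1628 − 1912 = -$284.
That loss of $284 beats the $1494 the firm would lose by shutting down; producing recovers $1210 of fixed cost.

Profit = -$284 at Q = 11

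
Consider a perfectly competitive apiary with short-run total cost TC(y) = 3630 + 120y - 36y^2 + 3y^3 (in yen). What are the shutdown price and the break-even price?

Shutdown price = ¥12; break-even price = ¥417

Shutdown price = min AVC. AVC = 120 - 36y + 3y^2, with vertex at y = 6 and minimum ¥12.
ATC = 3630/y + 120 - 36y + 3y^2. Setting dATC/dy = −3630/y^2 − 36 + 6y = 0 gives y = 11 (since 6·11^3 − 36·11^2 = 3630).
min ATC = 3630/11 + 120 − 36·11 + 3·11^2 = ¥417. That is the break-even price.
For ¥12 ≤ P < ¥417 the firm produces at a loss; below ¥12 it shuts down.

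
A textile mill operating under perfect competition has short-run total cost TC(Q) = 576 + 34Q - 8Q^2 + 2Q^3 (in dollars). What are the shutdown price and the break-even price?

Shutdown price = min AVC. AVC = 34 - 8Q + 2Q^2, with vertex at Q = 2 and minimum $26.
ATC = 576/Q + 34 - 8Q + 2Q^2. Setting dATC/dQ = −576/Q^2 − 8 + 4Q = 0 gives Q = 6 (since 4·6^3 − 8·6^2 = 576).
min ATC = 576/6 + 34 − 8·6 + 2·6^2 = $154. That is the break-even price.
For $26 ≤ P < $154 the firm produces at a loss; below $26 it shuts down.

Shutdown price = $26; break-even price = $154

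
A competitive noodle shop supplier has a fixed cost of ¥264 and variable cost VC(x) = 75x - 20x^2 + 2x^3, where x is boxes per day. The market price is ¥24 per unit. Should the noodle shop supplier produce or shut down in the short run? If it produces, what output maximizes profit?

Shut down

From TC, MC = TC'(x) = 75 - 40x + 6x^2 and AVC = VC/x = 75 - 20x + 2x^2.
The AVC parabola has its vertex at x = 20/4 = 5, where AVC = 75 - 20·5 + 2·5^2 = ¥25.
Since P = ¥24 < min AVC = ¥25, price fails to cover variable cost at any output.
The firm minimizes its loss by shutting down and losing only its fixed cost of ¥264.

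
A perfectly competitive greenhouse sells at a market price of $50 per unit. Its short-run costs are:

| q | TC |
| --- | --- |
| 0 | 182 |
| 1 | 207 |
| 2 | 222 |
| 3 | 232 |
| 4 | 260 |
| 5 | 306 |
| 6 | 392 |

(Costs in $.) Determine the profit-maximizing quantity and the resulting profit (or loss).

q = 5; profit = -$56

Profit at each row (π = 50q − TC): q=0: -182; q=1: -157; q=2: -122; q=3: -82; q=4: -60; q=5: -56; q=6: -92.
Profit is maximized at q = 5. AVC there is 124/5 = $24.80 ≤ P, so producing beats shutting down (which would give -$182).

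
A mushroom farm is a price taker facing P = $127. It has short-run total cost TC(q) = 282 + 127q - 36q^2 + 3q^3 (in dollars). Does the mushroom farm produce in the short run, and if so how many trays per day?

Produce at q = 8

Strip out fixed cost: VC = 127q - 36q^2 + 3q^3. Then AVC = 127 - 36q + 3q^2 and MC = 127 - 72q + 9q^2.
AVC is minimized where dAVC/dq = -36 + 6q = 0, at q = 6; min AVC = 127 - 36·6 + 3·6^2 = $19.
P = $127 exceeds min AVC = $19, so the firm stays open.
Set P = MC: 127 = 127 - 72q + 9q^2 → -72q + 9q^2 = 0. The roots are q = 0 and q = 8; the profit-maximizing output is on the rising part of MC, so q* = 8.
Check: AVC at q = 8 is $31 ≤ P, so revenue covers variable cost.
Profit = P·q − TC = 127·8 − 530 = $486.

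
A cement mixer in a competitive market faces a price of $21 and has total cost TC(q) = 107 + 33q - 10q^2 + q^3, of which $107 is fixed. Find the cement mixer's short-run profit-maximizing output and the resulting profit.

Profit = -$35 at q = 6

AVC = 33 - 10q + q^2; min AVC = $8 at q = 5. Since P = $21 ≥ min AVC, the firm produces.
MC = 33 - 20q + 3q^2. Setting P = MC and taking the root on the rising branch gives q* = 6.
TR = 21·6 = 126. TC = 107 + 54 = 161. Profit = 126 − 161 = -$35.
By producing, the firm covers all variable cost plus $72 of fixed cost; shutting down would lose the full $107.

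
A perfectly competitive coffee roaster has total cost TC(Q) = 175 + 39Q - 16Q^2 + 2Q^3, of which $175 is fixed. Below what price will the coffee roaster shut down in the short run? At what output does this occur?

The shutdown price is the minimum of AVC. VC = 39Q - 16Q^2 + 2Q^3, so AVC = 39 - 16Q + 2Q^2.
dAVC/dQ = -16 + 4Q = 0 gives Q = 4. min AVC = 39 - 16·4 + 2·4^2 = 7.
For P < $7 the firm produces nothing.

$7 per unit, at Q = 4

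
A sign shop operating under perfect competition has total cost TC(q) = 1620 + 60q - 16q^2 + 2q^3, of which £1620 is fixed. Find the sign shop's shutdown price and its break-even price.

AVC = 60 - 16q + 2q^2; minimized at q = 4, giving min AVC = £28. That is the shutdown price.
ATC = 1620/q + 60 - 16q + 2q^2. Setting dATC/dq = −1620/q^2 − 16 + 4q = 0 gives q = 9 (since 4·9^3 − 16·9^2 = 1620).
min ATC = 1620/9 + 60 − 16·9 + 2·9^2 = £258. That is the break-even price.
For £28 ≤ P < £258 the firm produces at a loss; below £28 it shuts down.

Shutdown price = £28; break-even price = £258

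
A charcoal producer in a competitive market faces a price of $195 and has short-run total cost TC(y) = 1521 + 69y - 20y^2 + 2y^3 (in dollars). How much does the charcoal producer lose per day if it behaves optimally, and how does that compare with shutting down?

AVC = 69 - 20y + 2y^2 has its minimum $19 at y = 5; price $195 clears that bar, so the firm operates.
MC = 69 - 40y + 6y^2. Setting P = MC and taking the root on the rising branch gives y* = 9.
TR = 195·9 = 1755. TC = 1521 + 459 = 1980. Profit = 1755 − 1980 = -$225.
Shutting down would mean losing the fixed cost of $1521, so operating at a loss of $225 is better by $1296.

Profit = -$225 at y = 9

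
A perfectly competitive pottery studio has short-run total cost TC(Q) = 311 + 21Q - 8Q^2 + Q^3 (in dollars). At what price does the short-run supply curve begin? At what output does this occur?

$5 per unit, at Q = 4

The firm shuts down when price falls below the minimum of average variable cost. AVC = VC/Q = 21 - 8Q + Q^2.
At the minimum of AVC, MC = AVC. MC = 21 - 16Q + 3Q^2; setting MC = AVC gives 2Q^2 - 8Q = 0, so Q = 4. min AVC = 5.
So the shutdown price is $5.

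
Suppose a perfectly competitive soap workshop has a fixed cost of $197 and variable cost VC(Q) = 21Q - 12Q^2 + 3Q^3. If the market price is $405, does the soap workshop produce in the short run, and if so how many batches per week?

From TC, MC = TC'(Q) = 21 - 24Q + 9Q^2 and AVC = VC/Q = 21 - 12Q + 3Q^2.
AVC hits its minimum where MC = AVC, at Q = 2, giving min AVC = 21 - 12·2 + 3·2^2 = $9.
P = $405 exceeds min AVC = $9, so the firm stays open.
Set P = MC: 405 = 21 - 24Q + 9Q^2 → -384 - 24Q + 9Q^2 = 0. The roots are Q = -16/3 and Q = 8; the profit-maximizing output is on the rising part of MC, so Q* = 8.
Check: AVC at Q = 8 is $117 ≤ P, so revenue covers variable cost.
Profit = P·Q − TC = 405·8 − 1133 = $2107.

Produce at Q = 8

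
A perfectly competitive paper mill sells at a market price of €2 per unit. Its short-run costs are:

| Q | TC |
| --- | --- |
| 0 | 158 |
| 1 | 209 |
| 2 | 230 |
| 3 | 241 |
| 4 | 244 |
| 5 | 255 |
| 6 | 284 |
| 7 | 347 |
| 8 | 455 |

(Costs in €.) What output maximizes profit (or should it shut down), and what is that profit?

Q = 0 (shut down); profit = -€158

Tabulate TR − TC: Q=0: -158; Q=1: -207; Q=2: -226; Q=3: -235; Q=4: -236; Q=5: -245; Q=6: -272; Q=7: -333; Q=8: -439.
Profit is highest at Q = 0. Equivalently, the lowest AVC in the table is 97/5 ≈ €19.40 at Q = 5, and P = €2 falls below it — price never covers variable cost, so the firm shuts down and loses only its fixed cost.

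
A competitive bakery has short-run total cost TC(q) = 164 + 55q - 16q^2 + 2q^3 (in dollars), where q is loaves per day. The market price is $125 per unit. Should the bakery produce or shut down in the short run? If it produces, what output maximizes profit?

Produce at q = 7

Strip out fixed cost: VC = 55q - 16q^2 + 2q^3. Then AVC = 55 - 16q + 2q^2 and MC = 55 - 32q + 6q^2.
AVC hits its minimum where MC = AVC, at q = 4, giving min AVC = 55 - 16·4 + 2·4^2 = $23.
Because $125 ≥ $23, revenue can cover variable cost; the firm operates.
Set P = MC: 125 = 55 - 32q + 6q^2 → -70 - 32q + 6q^2 = 0. The roots are q = -5/3 and q = 7; the profit-maximizing output is on the rising part of MC, so q* = 7.
Check: AVC at q = 7 is $41 ≤ P, so revenue covers variable cost.
Profit = P·q − TC = 125·7 − 451 = $424.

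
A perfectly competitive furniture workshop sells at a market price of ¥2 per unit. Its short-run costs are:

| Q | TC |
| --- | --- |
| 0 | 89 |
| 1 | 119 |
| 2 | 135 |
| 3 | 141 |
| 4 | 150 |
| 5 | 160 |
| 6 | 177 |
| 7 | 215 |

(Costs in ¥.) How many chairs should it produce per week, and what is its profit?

Q = 0 (shut down); profit = -¥89

Tabulate TR − TC: Q=0: -89; Q=1: -117; Q=2: -131; Q=3: -135; Q=4: -142; Q=5: -150; Q=6: -165; Q=7: -201.
Profit is highest at Q = 0. Equivalently, the lowest AVC in the table is 71/5 ≈ ¥14.20 at Q = 5, and P = ¥2 falls below it — price never covers variable cost, so the firm shuts down and loses only its fixed cost.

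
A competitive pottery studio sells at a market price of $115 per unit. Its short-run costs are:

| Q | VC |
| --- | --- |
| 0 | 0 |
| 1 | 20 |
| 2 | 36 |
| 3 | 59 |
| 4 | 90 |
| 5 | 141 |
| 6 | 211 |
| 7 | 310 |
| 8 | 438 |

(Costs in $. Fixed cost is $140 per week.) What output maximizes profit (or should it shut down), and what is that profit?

Q = 7; profit = $355

Profit at each row (π = 115Q − TC): Q=0: -140; Q=1: -45; Q=2: 54; Q=3: 146; Q=4: 230; Q=5: 294; Q=6: 339; Q=7: 355; Q=8: 342.
Profit is maximized at Q = 7. AVC there is 310/7 = $44.29 ≤ P, so producing beats shutting down (which would give -$140).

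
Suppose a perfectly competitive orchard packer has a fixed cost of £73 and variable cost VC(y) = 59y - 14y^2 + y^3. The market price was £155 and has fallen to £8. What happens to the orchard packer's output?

AVC = 59 - 14y + y^2, minimized at y = 7 where min AVC = £10. MC = 59 - 28y + 3y^2.
At P = £155 ≥ min AVC, set P = MC on the rising branch: y = 12.
At P = £8 < min AVC = £10, price no longer covers variable cost at any output, so the firm shuts down: y = 0.

Output falls from 12 to 0 (the firm shuts down)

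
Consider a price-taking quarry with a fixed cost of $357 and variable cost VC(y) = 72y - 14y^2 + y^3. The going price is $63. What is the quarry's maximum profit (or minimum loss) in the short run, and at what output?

AVC = 72 - 14y + y^2 has its minimum $23 at y = 7; price $63 clears that bar, so the firm operates.
MC = 72 - 28y + 3y^2. Setting P = MC and taking the root on the rising branch gives y* = 9.
TR = 63·9 = 567. TC = 357 + 243 = 600. Profit = 567 − 600 = -$33.
By producing, the firm covers all variable cost plus $324 of fixed cost; shutting down would lose the full $357.

Profit = -$33 at y = 9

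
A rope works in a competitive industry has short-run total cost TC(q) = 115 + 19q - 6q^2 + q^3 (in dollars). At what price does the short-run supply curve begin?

$10 per unit

Short-run supply begins at min AVC. From VC = 19q - 6q^2 + q^3, AVC = 19 - 6q + q^2.
At the minimum of AVC, MC = AVC. MC = 19 - 12q + 3q^2; setting MC = AVC gives 2q^2 - 6q = 0, so q = 3. min AVC = 10.
For P < $10 the firm produces nothing.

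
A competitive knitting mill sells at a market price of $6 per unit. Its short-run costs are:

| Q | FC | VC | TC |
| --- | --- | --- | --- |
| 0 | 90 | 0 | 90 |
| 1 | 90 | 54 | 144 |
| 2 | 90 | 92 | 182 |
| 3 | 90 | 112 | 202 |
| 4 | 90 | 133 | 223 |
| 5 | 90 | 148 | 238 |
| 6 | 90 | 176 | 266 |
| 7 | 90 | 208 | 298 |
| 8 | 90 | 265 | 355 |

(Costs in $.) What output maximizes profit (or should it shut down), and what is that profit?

Q = 0 (shut down); profit = -$90

Profit at each row (π = 6Q − TC): Q=0: -90; Q=1: -138; Q=2: -170; Q=3: -184; Q=4: -199; Q=5: -208; Q=6: -230; Q=7: -256; Q=8: -307.
Profit is highest at Q = 0. Equivalently, the lowest AVC in the table is 176/6 ≈ $29.33 at Q = 6, and P = $6 falls below it — price never covers variable cost, so the firm shuts down and loses only its fixed cost.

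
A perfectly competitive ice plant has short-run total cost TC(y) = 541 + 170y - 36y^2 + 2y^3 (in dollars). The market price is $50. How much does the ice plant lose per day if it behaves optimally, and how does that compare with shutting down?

AVC = 170 - 36y + 2y^2 has its minimum $8 at y = 9; price $50 clears that bar, so the firm operates.
With MC = 170 - 72y + 6y^2, P = MC on the upward-sloping part at y* = 10.
TR = 50·10 = 500. TC = 541 + 100 = 641. Profit = 500 − 641 = -$141.
By producing, the firm covers all variable cost plus $400 of fixed cost; shutting down would lose the full $541.

Profit = -$141 at y = 10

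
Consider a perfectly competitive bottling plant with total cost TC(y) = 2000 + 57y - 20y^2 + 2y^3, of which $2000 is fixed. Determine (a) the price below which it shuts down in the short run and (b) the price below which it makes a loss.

Shutdown price = $7; break-even price = $257

Shutdown price = min AVC. AVC = 57 - 20y + 2y^2, with vertex at y = 5 and minimum $7.
ATC = 2000/y + 57 - 20y + 2y^2. Setting dATC/dy = −2000/y^2 − 20 + 4y = 0 gives y = 10 (since 4·10^3 − 20·10^2 = 2000).
min ATC = 2000/10 + 57 − 20·10 + 2·10^2 = $257. That is the break-even price.
For $7 ≤ P < $257 the firm produces at a loss; below $7 it shuts down.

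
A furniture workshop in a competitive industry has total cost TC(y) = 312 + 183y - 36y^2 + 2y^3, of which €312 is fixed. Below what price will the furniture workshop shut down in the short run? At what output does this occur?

€21 per unit, at y = 9

The firm shuts down when price falls below the minimum of average variable cost. AVC = VC/y = 183 - 36y + 2y^2.
At the minimum of AVC, MC = AVC. MC = 183 - 72y + 6y^2; setting MC = AVC gives 4y^2 - 36y = 0, so y = 9. min AVC = 21.
So the shutdown price is €21.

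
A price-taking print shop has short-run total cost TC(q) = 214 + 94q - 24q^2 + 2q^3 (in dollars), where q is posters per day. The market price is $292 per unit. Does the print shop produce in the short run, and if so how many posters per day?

Produce at q = 11

Variable cost is VC = 94q - 24q^2 + 2q^3, so AVC = VC/q = 94 - 24q + 2q^2 and MC = dTC/dq = 94 - 48q + 6q^2.
The AVC parabola has its vertex at q = 24/4 = 6, where AVC = 94 - 24·6 + 2·6^2 = $22.
Because $292 ≥ $22, revenue can cover variable cost; the firm operates.
P = MC gives -198 - 48q + 6q^2 = 0, with roots -3 and 11. Take the larger (rising MC): q* = 11.
Check: AVC at q = 11 is $72 ≤ P, so revenue covers variable cost.
Profit = P·q − TC = 292·11 − 1006 = $2206.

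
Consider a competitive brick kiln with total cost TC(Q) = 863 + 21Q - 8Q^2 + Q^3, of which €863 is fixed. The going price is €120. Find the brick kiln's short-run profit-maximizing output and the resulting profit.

Profit = -€53 at Q = 9

AVC = 21 - 8Q + Q^2 has its minimum €5 at Q = 4; price €120 clears that bar, so the firm operates.
With MC = 21 - 16Q + 3Q^2, P = MC on the upward-sloping part at Q* = 9.
TR = 120·9 = 1080. TC = 863 + 270 = 1133. Profit = 1080 − 1133 = -€53.
That loss of €53 beats the €863 the firm would lose by shutting down; producing recovers €810 of fixed cost.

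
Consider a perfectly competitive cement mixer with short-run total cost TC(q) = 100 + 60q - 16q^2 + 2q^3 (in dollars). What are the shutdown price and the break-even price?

Shutdown price = $28; break-even price = $50

Shutdown price = min AVC. AVC = 60 - 16q + 2q^2, with vertex at q = 4 and minimum $28.
ATC = 100/q + 60 - 16q + 2q^2. Setting dATC/dq = −100/q^2 − 16 + 4q = 0 gives q = 5 (since 4·5^3 − 16·5^2 = 100).
min ATC = 100/5 + 60 − 16·5 + 2·5^2 = $50. That is the break-even price.
Between these two prices the firm operates at a loss; above $50 it earns a profit.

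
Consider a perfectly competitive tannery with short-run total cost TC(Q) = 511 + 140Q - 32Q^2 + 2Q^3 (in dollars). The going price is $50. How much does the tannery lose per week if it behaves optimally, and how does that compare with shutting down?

AVC = 140 - 32Q + 2Q^2 has its minimum $12 at Q = 8; price $50 clears that bar, so the firm operates.
MC = 140 - 64Q + 6Q^2. Setting P = MC and taking the root on the rising branch gives Q* = 9.
TR = 50·9 = 450. TC = 511 + 126 = 637. Profit = 450 − 637 = -$187.
Shutting down would mean losing the fixed cost of $511, so operating at a loss of $187 is better by $324.

Profit = -$187 at Q = 9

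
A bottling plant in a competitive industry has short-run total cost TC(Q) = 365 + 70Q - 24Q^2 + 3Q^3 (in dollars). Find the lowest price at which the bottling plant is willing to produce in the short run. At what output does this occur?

Short-run supply begins at min AVC. From VC = 70Q - 24Q^2 + 3Q^3, AVC = 70 - 24Q + 3Q^2.
At the minimum of AVC, MC = AVC. MC = 70 - 48Q + 9Q^2; setting MC = AVC gives 6Q^2 - 24Q = 0, so Q = 4. min AVC = 22.
For P < $22 the firm produces nothing.

$22 per unit, at Q = 4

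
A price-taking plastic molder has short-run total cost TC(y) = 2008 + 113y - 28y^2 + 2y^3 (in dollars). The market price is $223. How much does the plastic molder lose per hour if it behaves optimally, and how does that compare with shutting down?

AVC = 113 - 28y + 2y^2 has its minimum $15 at y = 7; price $223 clears that bar, so the firm operates.
With MC = 113 - 56y + 6y^2, P = MC on the upward-sloping part at y* = 11.
TR = 223·11 = 2453. TC = 2008 + 517 = 2525. Profit = 2453 − 2525 = -$72.
Shutting down would mean losing the fixed cost of $2008, so operating at a loss of $72 is better by $1936.

Profit = -$72 at y = 11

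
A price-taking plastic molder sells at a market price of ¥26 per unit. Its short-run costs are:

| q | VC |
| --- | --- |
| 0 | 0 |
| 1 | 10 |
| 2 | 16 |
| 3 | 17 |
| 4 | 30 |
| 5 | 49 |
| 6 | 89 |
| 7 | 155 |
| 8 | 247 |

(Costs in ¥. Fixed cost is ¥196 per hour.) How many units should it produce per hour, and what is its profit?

q = 5; profit = -¥115

Tabulate TR − TC: q=0: -196; q=1: -180; q=2: -160; q=3: -135; q=4: -122; q=5: -115; q=6: -129; q=7: -169; q=8: -235.
Profit is maximized at q = 5. AVC there is 49/5 = ¥9.80 ≤ P, so producing beats shutting down (which would give -¥196).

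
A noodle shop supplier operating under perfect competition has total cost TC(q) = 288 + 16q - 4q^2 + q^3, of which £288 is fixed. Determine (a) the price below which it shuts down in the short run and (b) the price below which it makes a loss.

Shutdown price = £12; break-even price = £76

Shutdown price = min AVC. AVC = 16 - 4q + q^2, with vertex at q = 2 and minimum £12.
ATC = 288/q + 16 - 4q + q^2. Setting dATC/dq = −288/q^2 − 4 + 2q = 0 gives q = 6 (since 2·6^3 − 4·6^2 = 288).
min ATC = 288/6 + 16 − 4·6 + 6^2 = £76. That is the break-even price.
For £12 ≤ P < £76 the firm produces at a loss; below £12 it shuts down.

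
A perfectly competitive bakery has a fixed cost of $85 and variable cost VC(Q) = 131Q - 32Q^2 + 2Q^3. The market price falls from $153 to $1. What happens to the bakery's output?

Output falls from 11 to 0 (the firm shuts down)

MC = 131 - 64Q + 6Q^2; the shutdown threshold is min AVC = $3 (at Q = 8).
With P = $153 above the shutdown price, P = MC gives Q = 11.
At P = $1 < min AVC = $3, price no longer covers variable cost at any output, so the firm shuts down: Q = 0.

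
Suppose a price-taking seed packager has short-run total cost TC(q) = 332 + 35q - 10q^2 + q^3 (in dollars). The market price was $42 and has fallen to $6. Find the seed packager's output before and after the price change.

Output falls from 7 to 0 (the firm shuts down)

AVC = 35 - 10q + q^2, minimized at q = 5 where min AVC = $10. MC = 35 - 20q + 3q^2.
At P = $42 ≥ min AVC, set P = MC on the rising branch: q = 7.
At P = $6 < min AVC = $10, price no longer covers variable cost at any output, so the firm shuts down: q = 0.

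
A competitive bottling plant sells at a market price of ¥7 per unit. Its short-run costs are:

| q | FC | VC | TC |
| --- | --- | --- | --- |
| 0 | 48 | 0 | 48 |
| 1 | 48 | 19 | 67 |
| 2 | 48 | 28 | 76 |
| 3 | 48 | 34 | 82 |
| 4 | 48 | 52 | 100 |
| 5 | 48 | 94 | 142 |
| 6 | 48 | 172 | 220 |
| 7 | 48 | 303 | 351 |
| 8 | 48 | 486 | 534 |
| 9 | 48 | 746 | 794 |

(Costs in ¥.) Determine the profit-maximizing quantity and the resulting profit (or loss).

Tabulate TR − TC: q=0: -48; q=1: -60; q=2: -62; q=3: -61; q=4: -72; q=5: -107; q=6: -178; q=7: -302; q=8: -478; q=9: -731.
Profit is highest at q = 0. Equivalently, the lowest AVC in the table is 34/3 ≈ ¥11.33 at q = 3, and P = ¥7 falls below it — price never covers variable cost, so the firm shuts down and loses only its fixed cost.

q = 0 (shut down); profit = -¥48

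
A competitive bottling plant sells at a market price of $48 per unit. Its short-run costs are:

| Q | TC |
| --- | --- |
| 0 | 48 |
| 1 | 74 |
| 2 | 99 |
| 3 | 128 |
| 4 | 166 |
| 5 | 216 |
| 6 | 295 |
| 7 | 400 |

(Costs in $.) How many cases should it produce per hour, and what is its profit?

Q = 4; profit = $26

Compute π = P·Q − TC at each output: Q=0: -48; Q=1: -26; Q=2: -3; Q=3: 16; Q=4: 26; Q=5: 24; Q=6: -7; Q=7: -64.
Profit is maximized at Q = 4. AVC there is 118/4 = $29.50 ≤ P, so producing beats shutting down (which would give -$48).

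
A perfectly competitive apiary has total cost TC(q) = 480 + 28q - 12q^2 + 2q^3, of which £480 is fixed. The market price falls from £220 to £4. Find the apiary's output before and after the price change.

Output falls from 8 to 0 (the firm shuts down)

AVC = 28 - 12q + 2q^2, minimized at q = 3 where min AVC = £10. MC = 28 - 24q + 6q^2.
At P = £220 ≥ min AVC, set P = MC on the rising branch: q = 8.
At P = £4 < min AVC = £10, price no longer covers variable cost at any output, so the firm shuts down: q = 0.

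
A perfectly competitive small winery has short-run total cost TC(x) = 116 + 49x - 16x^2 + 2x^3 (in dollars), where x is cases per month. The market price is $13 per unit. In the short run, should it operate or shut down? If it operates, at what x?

Shut down

From TC, MC = TC'(x) = 49 - 32x + 6x^2 and AVC = VC/x = 49 - 16x + 2x^2.
AVC hits its minimum where MC = AVC, at x = 4, giving min AVC = 49 - 16·4 + 2·4^2 = $17.
Since P = $13 < min AVC = $17, price fails to cover variable cost at any output.
Best response: produce nothing and absorb the $116 fixed cost.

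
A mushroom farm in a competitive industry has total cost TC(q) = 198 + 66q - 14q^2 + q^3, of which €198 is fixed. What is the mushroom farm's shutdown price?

€17 per unit

The shutdown price is the minimum of AVC. VC = 66q - 14q^2 + q^3, so AVC = 66 - 14q + q^2.
dAVC/dq = -14 + 2q = 0 gives q = 7. min AVC = 66 - 14·7 + 7^2 = 17.
The firm shuts down for any P below €17.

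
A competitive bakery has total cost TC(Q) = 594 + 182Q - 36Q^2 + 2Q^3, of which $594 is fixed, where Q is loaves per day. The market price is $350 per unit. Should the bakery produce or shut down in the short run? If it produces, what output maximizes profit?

Strip out fixed cost: VC = 182Q - 36Q^2 + 2Q^3. Then AVC = 182 - 36Q + 2Q^2 and MC = 182 - 72Q + 6Q^2.
AVC hits its minimum where MC = AVC, at Q = 9, giving min AVC = 182 - 36·9 + 2·9^2 = $20.
Because $350 ≥ $20, revenue can cover variable cost; the firm operates.
Solving P = MC: -168 - 72Q + 6Q^2 = 0 ⇒ Q = -2 or 14. On the upward-sloping branch, Q* = 14.
Check: AVC at Q = 14 is $70 ≤ P, so revenue covers variable cost.
Profit = P·Q − TC = 350·14 − 1574 = $3326.

Produce at Q = 14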